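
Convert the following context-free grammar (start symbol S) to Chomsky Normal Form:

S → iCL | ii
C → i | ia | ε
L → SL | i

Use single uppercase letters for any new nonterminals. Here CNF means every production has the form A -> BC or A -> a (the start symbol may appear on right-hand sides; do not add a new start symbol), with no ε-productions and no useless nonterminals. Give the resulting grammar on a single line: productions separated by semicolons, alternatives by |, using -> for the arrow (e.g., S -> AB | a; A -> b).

Nullable: {C}; after ε-elimination: S -> iL | ii | iCL; C -> i | ia; L -> i | SL.
No unit productions to eliminate.
TERM: introduce B -> a, A -> i and substitute in every rule of length ≥2.
BIN: S -> ACL becomes S -> AD, D -> CL.

S -> AA | AD | AL; A -> i; B -> a; C -> i | AB; D -> CL; L -> i | SL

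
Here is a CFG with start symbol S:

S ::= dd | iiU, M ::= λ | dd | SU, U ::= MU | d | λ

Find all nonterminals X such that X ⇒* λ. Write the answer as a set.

{M, U}

Directly nullable (have an ε-rule): {M, U}.
Not nullable: S — each has a terminal in every rule's right-hand side or depends on a non-nullable symbol.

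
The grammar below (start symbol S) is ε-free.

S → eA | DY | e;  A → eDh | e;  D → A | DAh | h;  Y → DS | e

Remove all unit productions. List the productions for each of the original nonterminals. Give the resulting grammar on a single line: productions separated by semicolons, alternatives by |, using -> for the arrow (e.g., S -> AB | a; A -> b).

S -> e | DY | eA; A -> e | eDh; D -> e | h | DAh | eDh; Y -> e | DS

Unit productions: D->A.
Unit pairs (A ⇒* B via units): (D,A).
S: inherits non-unit rules of {S} → DY | e | eA.
A: inherits non-unit rules of {A} → e | eDh.
D: inherits non-unit rules of {A, D} → DAh | e | eDh | h.
Y: inherits non-unit rules of {Y} → DS | e.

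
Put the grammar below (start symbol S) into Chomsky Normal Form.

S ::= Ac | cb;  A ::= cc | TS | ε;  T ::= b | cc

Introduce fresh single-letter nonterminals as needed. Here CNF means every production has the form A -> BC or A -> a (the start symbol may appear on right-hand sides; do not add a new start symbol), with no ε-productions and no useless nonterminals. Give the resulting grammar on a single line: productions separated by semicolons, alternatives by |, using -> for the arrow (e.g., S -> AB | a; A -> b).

S -> c | AB | BC; A -> BB | TS; B -> c; C -> b; T -> b | BB

Nullable: {A}; after ε-elimination: S -> c | Ac | cb; A -> TS | cc; T -> b | cc.
No unit productions to eliminate.
TERM: introduce C -> b, B -> c and substitute in every rule of length ≥2.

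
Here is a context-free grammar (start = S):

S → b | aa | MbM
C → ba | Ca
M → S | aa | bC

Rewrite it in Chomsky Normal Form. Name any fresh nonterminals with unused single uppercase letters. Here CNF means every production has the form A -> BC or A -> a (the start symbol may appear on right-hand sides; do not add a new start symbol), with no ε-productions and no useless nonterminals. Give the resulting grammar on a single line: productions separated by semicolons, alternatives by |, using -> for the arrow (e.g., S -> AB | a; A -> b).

S -> b | AA | ME; A -> a; B -> b; C -> BA | CA; D -> BM; E -> BM; M -> b | AA | BC | MD

No ε-productions.
After unit-elimination: S -> b | aa | MbM; C -> Ca | ba; M -> b | aa | bC | MbM.
TERM: introduce A -> a, B -> b and substitute in every rule of length ≥2.
BIN: M -> MBM becomes M -> MD, D -> BM; S -> MBM becomes S -> ME, E -> BM.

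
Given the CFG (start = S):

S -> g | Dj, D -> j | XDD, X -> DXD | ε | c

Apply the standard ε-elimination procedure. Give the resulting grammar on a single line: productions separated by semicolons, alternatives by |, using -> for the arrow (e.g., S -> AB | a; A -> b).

Nullable set: {X}.
D -> XDD: X nullable, giving DD | XDD.
Drop X -> ε.
X -> DXD: X nullable, giving DD | DXD.
Unchanged (no nullable symbols): S -> Dj; S -> g; D -> j; X -> c.

S -> g | Dj; D -> j | DD | XDD; X -> c | DD | DXD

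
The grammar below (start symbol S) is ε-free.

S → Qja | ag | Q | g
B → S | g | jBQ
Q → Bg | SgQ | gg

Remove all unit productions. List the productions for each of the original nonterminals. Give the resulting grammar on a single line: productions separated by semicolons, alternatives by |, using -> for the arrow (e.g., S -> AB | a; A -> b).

Unit productions: B->S, S->Q.
Unit pairs (A ⇒* B via units): (B,Q), (B,S), (S,Q).
S: inherits non-unit rules of {Q, S} → Bg | Qja | SgQ | ag | g | gg.
B: inherits non-unit rules of {B, Q, S} → Bg | Qja | SgQ | ag | g | gg | jBQ.
Q: inherits non-unit rules of {Q} → Bg | SgQ | gg.

S -> g | Bg | ag | gg | Qja | SgQ; B -> g | Bg | ag | gg | Qja | SgQ | jBQ; Q -> Bg | gg | SgQ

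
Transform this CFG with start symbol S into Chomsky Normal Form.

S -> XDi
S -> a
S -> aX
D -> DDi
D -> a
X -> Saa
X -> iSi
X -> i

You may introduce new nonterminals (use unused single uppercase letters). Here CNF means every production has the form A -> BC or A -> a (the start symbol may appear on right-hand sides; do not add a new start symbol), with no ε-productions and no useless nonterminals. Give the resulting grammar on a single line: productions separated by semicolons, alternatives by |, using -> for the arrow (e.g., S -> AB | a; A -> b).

No ε-productions.
No unit productions to eliminate.
TERM: introduce B -> a, A -> i and substitute in every rule of length ≥2.
BIN: D -> DDA becomes D -> DC, C -> DA; S -> XDA becomes S -> XE, E -> DA; X -> ASA becomes X -> AF, F -> SA; X -> SBB becomes X -> SG, G -> BB.

S -> a | BX | XE; A -> i; B -> a; C -> DA; D -> a | DC; E -> DA; F -> SA; G -> BB; X -> i | AF | SG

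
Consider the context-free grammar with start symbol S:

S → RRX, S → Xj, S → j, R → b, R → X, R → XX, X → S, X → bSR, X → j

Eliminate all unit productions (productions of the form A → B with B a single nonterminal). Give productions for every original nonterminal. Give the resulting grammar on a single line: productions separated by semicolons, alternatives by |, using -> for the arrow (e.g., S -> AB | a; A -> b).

Unit productions: R->X, X->S.
Unit pairs (A ⇒* B via units): (R,S), (R,X), (X,S).
S: inherits non-unit rules of {S} → RRX | Xj | j.
R: inherits non-unit rules of {R, S, X} → RRX | XX | Xj | b | bSR | j.
X: inherits non-unit rules of {S, X} → RRX | Xj | bSR | j.

S -> j | Xj | RRX; R -> b | j | XX | Xj | RRX | bSR; X -> j | Xj | RRX | bSR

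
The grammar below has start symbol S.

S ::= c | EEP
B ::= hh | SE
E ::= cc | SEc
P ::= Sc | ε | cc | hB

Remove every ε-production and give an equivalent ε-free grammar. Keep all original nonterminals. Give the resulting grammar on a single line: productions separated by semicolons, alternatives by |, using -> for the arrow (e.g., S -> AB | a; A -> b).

Nullable set: {P}.
S -> EEP: P nullable, giving EE | EEP.
Drop P -> ε.
Unchanged (no nullable symbols): S -> c; B -> SE; B -> hh; E -> SEc; E -> cc; P -> Sc; P -> cc; P -> hB.

S -> c | EE | EEP; B -> SE | hh; E -> cc | SEc; P -> Sc | cc | hB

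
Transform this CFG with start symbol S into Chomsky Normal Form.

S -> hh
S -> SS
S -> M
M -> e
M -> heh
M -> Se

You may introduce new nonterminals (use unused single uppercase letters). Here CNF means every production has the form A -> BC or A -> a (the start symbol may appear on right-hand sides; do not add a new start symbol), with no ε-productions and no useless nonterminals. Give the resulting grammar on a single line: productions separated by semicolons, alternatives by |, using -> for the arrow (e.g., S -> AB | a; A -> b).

S -> e | BB | BD | SA | SS; A -> e; B -> h; D -> AB

No ε-productions.
After unit-elimination: S -> e | SS | Se | hh | heh; M -> e | Se | heh.
TERM: introduce A -> e, B -> h and substitute in every rule of length ≥2.
BIN: M -> BAB becomes M -> BC, C -> AB; S -> BAB becomes S -> BD, D -> AB.
Drop unreachable/unproductive: M.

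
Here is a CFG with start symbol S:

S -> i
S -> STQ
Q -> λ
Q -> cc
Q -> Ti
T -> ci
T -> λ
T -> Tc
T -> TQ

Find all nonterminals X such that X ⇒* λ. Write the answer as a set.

Directly nullable (have an ε-rule): {Q, T}.
Not nullable: S — each has a terminal in every rule's right-hand side or depends on a non-nullable symbol.

{Q, T}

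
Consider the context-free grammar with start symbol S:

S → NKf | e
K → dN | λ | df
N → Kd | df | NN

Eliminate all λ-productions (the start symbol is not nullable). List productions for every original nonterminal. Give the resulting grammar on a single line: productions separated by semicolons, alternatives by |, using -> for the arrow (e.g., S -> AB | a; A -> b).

S -> e | Nf | NKf; K -> dN | df; N -> d | Kd | NN | df

Nullable set: {K}.
S -> NKf: K nullable, giving NKf | Nf.
Drop K -> λ.
N -> Kd: K nullable, giving Kd | d.
Unchanged (no nullable symbols): S -> e; K -> dN; K -> df; N -> NN; N -> df.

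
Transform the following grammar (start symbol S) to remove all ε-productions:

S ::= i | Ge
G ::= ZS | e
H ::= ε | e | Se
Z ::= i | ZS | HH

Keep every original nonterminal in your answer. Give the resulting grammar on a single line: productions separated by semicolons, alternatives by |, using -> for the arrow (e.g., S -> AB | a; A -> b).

Nullable set: {H, Z}.
G -> ZS: Z nullable, giving S | ZS.
Drop H -> ε.
Z -> HH: H, H nullable, giving H | HH.
Z -> ZS: Z nullable, giving S | ZS.
Unchanged (no nullable symbols): S -> Ge; S -> i; G -> e; H -> Se; H -> e; Z -> i.

S -> i | Ge; G -> S | e | ZS; H -> e | Se; Z -> H | S | i | HH | ZS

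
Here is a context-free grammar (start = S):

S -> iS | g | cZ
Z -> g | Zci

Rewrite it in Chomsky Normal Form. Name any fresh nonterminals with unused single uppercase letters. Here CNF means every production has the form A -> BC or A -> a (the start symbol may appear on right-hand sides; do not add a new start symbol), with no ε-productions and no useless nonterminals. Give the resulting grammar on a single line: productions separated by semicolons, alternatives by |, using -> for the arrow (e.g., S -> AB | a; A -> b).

S -> g | AZ | BS; A -> c; B -> i; C -> AB; Z -> g | ZC

No ε-productions.
No unit productions to eliminate.
TERM: introduce A -> c, B -> i and substitute in every rule of length ≥2.
BIN: Z -> ZAB becomes Z -> ZC, C -> AB.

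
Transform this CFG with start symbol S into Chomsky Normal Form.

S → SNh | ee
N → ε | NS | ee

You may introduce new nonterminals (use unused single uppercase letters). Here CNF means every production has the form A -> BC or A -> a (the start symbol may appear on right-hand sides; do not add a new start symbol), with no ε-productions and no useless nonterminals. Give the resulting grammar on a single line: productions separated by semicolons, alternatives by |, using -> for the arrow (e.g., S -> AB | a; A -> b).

Nullable: {N}; after ε-elimination: S -> Sh | ee | SNh; N -> S | NS | ee.
After unit-elimination: S -> Sh | ee | SNh; N -> NS | Sh | ee | SNh.
TERM: introduce B -> e, A -> h and substitute in every rule of length ≥2.
BIN: N -> SNA becomes N -> SC, C -> NA; S -> SNA becomes S -> SD, D -> NA.

S -> BB | SA | SD; A -> h; B -> e; C -> NA; D -> NA; N -> BB | NS | SA | SC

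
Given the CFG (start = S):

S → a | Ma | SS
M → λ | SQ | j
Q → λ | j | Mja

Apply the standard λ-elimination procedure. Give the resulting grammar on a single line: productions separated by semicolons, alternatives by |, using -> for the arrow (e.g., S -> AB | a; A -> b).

Nullable set: {M, Q}.
S -> Ma: M nullable, giving Ma | a.
Drop M -> λ.
M -> SQ: Q nullable, giving S | SQ.
Drop Q -> λ.
Q -> Mja: M nullable, giving Mja | ja.
Unchanged (no nullable symbols): S -> SS; S -> a; M -> j; Q -> j.

S -> a | Ma | SS; M -> S | j | SQ; Q -> j | ja | Mja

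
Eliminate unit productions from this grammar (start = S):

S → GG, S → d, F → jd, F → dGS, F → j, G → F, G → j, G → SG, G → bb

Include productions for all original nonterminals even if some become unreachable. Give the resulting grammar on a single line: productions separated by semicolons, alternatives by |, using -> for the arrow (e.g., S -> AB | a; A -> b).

Unit productions: G->F.
Unit pairs (A ⇒* B via units): (G,F).
S: inherits non-unit rules of {S} → GG | d.
F: inherits non-unit rules of {F} → dGS | j | jd.
G: inherits non-unit rules of {F, G} → SG | bb | dGS | j | jd.

S -> d | GG; F -> j | jd | dGS; G -> j | SG | bb | jd | dGS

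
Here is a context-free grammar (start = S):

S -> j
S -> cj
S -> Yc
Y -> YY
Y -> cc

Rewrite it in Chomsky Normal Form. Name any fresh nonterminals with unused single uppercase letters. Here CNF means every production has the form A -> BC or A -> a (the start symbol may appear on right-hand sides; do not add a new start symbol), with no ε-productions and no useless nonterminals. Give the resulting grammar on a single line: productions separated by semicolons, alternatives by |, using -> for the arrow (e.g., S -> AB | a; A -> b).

No ε-productions.
No unit productions to eliminate.
TERM: introduce A -> c, B -> j and substitute in every rule of length ≥2.

S -> j | AB | YA; A -> c; B -> j; Y -> AA | YY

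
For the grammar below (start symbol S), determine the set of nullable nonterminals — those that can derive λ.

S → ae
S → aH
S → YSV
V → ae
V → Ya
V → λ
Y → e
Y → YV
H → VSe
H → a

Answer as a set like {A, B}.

Directly nullable (have an ε-rule): {V}.
Not nullable: H, S, Y — each has a terminal in every rule's right-hand side or depends on a non-nullable symbol.

{V}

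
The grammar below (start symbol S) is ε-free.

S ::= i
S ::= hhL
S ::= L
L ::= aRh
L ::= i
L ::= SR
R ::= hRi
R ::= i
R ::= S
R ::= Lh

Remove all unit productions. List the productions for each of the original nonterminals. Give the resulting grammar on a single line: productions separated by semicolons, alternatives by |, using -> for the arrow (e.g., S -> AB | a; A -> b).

Unit productions: R->S, S->L.
Unit pairs (A ⇒* B via units): (R,L), (R,S), (S,L).
S: inherits non-unit rules of {L, S} → SR | aRh | hhL | i.
L: inherits non-unit rules of {L} → SR | aRh | i.
R: inherits non-unit rules of {L, R, S} → Lh | SR | aRh | hRi | hhL | i.

S -> i | SR | aRh | hhL; L -> i | SR | aRh; R -> i | Lh | SR | aRh | hRi | hhL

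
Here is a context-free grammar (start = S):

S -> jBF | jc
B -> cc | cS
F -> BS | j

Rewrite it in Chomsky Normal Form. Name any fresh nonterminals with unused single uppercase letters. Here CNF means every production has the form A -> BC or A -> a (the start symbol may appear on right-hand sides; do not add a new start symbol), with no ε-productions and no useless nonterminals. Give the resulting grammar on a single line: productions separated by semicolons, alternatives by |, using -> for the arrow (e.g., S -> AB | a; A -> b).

No ε-productions.
No unit productions to eliminate.
TERM: introduce A -> c, C -> j and substitute in every rule of length ≥2.
BIN: S -> CBF becomes S -> CD, D -> BF.

S -> CA | CD; A -> c; B -> AA | AS; C -> j; D -> BF; F -> j | BS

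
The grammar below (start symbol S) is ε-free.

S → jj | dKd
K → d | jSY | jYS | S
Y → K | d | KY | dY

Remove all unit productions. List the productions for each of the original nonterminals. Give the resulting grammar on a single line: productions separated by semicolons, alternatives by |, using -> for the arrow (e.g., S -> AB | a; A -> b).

Unit productions: K->S, Y->K.
Unit pairs (A ⇒* B via units): (K,S), (Y,K), (Y,S).
S: inherits non-unit rules of {S} → dKd | jj.
K: inherits non-unit rules of {K, S} → d | dKd | jSY | jYS | jj.
Y: inherits non-unit rules of {K, S, Y} → KY | d | dKd | dY | jSY | jYS | jj.

S -> jj | dKd; K -> d | jj | dKd | jSY | jYS; Y -> d | KY | dY | jj | dKd | jSY | jYS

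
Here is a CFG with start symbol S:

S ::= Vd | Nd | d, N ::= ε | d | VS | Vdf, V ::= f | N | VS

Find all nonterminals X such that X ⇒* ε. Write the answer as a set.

{N, V}

Directly nullable (have an ε-rule): {N}.
V is nullable via V -> N (every symbol on the right is already known nullable).
Not nullable: S — each has a terminal in every rule's right-hand side or depends on a non-nullable symbol.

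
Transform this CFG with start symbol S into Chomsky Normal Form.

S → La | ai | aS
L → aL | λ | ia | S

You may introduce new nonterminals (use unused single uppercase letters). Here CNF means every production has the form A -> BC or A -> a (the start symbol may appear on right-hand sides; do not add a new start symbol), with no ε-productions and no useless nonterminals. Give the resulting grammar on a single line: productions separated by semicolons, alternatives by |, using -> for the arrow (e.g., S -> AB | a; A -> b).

Nullable: {L}; after ε-elimination: S -> a | La | aS | ai; L -> S | a | aL | ia.
After unit-elimination: S -> a | La | aS | ai; L -> a | La | aL | aS | ai | ia.
TERM: introduce A -> a, B -> i and substitute in every rule of length ≥2.

S -> a | AB | AS | LA; A -> a; B -> i; L -> a | AB | AL | AS | BA | LA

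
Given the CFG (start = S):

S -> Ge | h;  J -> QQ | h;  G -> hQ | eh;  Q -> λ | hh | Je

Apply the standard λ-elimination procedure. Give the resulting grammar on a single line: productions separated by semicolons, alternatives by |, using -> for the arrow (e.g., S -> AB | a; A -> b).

S -> h | Ge; G -> h | eh | hQ; J -> Q | h | QQ; Q -> e | Je | hh

Nullable set: {J, Q}.
G -> hQ: Q nullable, giving h | hQ.
J -> QQ: Q, Q nullable, giving Q | QQ.
Drop Q -> λ.
Q -> Je: J nullable, giving Je | e.
Unchanged (no nullable symbols): S -> Ge; S -> h; G -> eh; J -> h; Q -> hh.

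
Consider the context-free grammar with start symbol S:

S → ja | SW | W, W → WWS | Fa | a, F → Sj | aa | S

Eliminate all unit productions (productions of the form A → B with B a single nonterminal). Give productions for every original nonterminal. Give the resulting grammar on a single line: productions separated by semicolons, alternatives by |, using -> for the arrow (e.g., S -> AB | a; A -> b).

S -> a | Fa | SW | ja | WWS; F -> a | Fa | SW | Sj | aa | ja | WWS; W -> a | Fa | WWS

Unit productions: F->S, S->W.
Unit pairs (A ⇒* B via units): (F,S), (F,W), (S,W).
S: inherits non-unit rules of {S, W} → Fa | SW | WWS | a | ja.
F: inherits non-unit rules of {F, S, W} → Fa | SW | Sj | WWS | a | aa | ja.
W: inherits non-unit rules of {W} → Fa | WWS | a.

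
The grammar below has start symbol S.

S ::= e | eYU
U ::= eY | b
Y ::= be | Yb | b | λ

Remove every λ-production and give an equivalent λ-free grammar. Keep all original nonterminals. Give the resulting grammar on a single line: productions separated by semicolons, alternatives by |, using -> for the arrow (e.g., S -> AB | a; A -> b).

S -> e | eU | eYU; U -> b | e | eY; Y -> b | Yb | be

Nullable set: {Y}.
S -> eYU: Y nullable, giving eU | eYU.
U -> eY: Y nullable, giving e | eY.
Drop Y -> λ.
Y -> Yb: Y nullable, giving Yb | b.
Unchanged (no nullable symbols): S -> e; U -> b; Y -> b; Y -> be.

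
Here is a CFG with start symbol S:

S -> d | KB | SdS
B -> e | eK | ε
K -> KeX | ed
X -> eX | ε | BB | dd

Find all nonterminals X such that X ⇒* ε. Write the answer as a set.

{B, X}

Directly nullable (have an ε-rule): {B, X}.
Not nullable: K, S — each has a terminal in every rule's right-hand side or depends on a non-nullable symbol.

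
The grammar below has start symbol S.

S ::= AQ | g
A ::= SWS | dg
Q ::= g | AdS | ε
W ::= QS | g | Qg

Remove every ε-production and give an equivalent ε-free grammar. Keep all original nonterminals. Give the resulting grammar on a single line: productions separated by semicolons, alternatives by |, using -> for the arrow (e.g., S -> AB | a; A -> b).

Nullable set: {Q}.
S -> AQ: Q nullable, giving A | AQ.
Drop Q -> ε.
W -> QS: Q nullable, giving QS | S.
W -> Qg: Q nullable, giving Qg | g.
Unchanged (no nullable symbols): S -> g; A -> SWS; A -> dg; Q -> AdS; Q -> g; W -> g.

S -> A | g | AQ; A -> dg | SWS; Q -> g | AdS; W -> S | g | QS | Qg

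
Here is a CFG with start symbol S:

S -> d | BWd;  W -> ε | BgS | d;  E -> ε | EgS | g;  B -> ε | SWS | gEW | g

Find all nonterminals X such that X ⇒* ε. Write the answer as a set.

{B, E, W}

Directly nullable (have an ε-rule): {B, E, W}.
Not nullable: S — each has a terminal in every rule's right-hand side or depends on a non-nullable symbol.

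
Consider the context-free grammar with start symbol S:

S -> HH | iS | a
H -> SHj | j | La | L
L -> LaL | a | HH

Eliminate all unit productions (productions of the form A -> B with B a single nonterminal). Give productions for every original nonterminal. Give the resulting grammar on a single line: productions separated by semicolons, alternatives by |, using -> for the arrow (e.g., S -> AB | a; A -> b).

Unit productions: H->L.
Unit pairs (A ⇒* B via units): (H,L).
S: inherits non-unit rules of {S} → HH | a | iS.
H: inherits non-unit rules of {H, L} → HH | La | LaL | SHj | a | j.
L: inherits non-unit rules of {L} → HH | LaL | a.

S -> a | HH | iS; H -> a | j | HH | La | LaL | SHj; L -> a | HH | LaL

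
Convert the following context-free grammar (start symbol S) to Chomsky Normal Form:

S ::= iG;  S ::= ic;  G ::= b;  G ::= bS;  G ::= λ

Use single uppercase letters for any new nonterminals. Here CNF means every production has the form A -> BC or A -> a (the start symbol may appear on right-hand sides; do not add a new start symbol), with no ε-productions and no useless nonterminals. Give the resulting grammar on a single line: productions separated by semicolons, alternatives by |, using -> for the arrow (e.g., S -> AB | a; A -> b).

S -> i | BC | BG; A -> b; B -> i; C -> c; G -> b | AS

Nullable: {G}; after ε-elimination: S -> i | iG | ic; G -> b | bS.
No unit productions to eliminate.
TERM: introduce A -> b, C -> c, B -> i and substitute in every rule of length ≥2.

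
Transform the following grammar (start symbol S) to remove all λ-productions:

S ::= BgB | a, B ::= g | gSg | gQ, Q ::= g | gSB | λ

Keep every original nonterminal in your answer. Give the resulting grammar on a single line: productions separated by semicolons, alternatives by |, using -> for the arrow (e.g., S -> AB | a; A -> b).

Nullable set: {Q}.
B -> gQ: Q nullable, giving g | gQ.
Drop Q -> λ.
Unchanged (no nullable symbols): S -> BgB; S -> a; B -> g; B -> gSg; Q -> g; Q -> gSB.

S -> a | BgB; B -> g | gQ | gSg; Q -> g | gSB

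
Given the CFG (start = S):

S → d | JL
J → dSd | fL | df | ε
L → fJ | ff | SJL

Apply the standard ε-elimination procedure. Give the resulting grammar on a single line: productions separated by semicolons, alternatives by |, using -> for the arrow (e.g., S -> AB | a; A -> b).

Nullable set: {J}.
S -> JL: J nullable, giving JL | L.
Drop J -> ε.
L -> SJL: J nullable, giving SJL | SL.
L -> fJ: J nullable, giving f | fJ.
Unchanged (no nullable symbols): S -> d; J -> dSd; J -> df; J -> fL; L -> ff.

S -> L | d | JL; J -> df | fL | dSd; L -> f | SL | fJ | ff | SJL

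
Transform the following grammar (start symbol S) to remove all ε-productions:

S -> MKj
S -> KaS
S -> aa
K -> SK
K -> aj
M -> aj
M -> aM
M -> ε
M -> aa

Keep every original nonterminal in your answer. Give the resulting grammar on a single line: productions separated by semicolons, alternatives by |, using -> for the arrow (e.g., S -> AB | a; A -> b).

S -> Kj | aa | KaS | MKj; K -> SK | aj; M -> a | aM | aa | aj

Nullable set: {M}.
S -> MKj: M nullable, giving Kj | MKj.
Drop M -> ε.
M -> aM: M nullable, giving a | aM.
Unchanged (no nullable symbols): S -> KaS; S -> aa; K -> SK; K -> aj; M -> aa; M -> aj.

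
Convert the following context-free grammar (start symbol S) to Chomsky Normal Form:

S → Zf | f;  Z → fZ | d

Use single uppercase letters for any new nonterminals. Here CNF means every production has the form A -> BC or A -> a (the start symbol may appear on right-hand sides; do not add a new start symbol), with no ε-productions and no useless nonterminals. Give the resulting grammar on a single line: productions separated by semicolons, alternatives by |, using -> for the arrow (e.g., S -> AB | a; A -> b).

No ε-productions.
No unit productions to eliminate.
TERM: introduce A -> f and substitute in every rule of length ≥2.

S -> f | ZA; A -> f; Z -> d | AZ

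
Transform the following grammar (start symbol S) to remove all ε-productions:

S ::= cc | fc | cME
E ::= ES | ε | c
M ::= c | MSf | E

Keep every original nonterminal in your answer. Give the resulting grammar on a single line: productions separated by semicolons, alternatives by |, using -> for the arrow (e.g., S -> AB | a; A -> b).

Nullable set: {E, M}.
S -> cME: M, E nullable, giving c | cE | cM | cME.
Drop E -> ε.
E -> ES: E nullable, giving ES | S.
M -> E: E nullable, giving E.
M -> MSf: M nullable, giving MSf | Sf.
Unchanged (no nullable symbols): S -> cc; S -> fc; E -> c; M -> c.

S -> c | cE | cM | cc | fc | cME; E -> S | c | ES; M -> E | c | Sf | MSf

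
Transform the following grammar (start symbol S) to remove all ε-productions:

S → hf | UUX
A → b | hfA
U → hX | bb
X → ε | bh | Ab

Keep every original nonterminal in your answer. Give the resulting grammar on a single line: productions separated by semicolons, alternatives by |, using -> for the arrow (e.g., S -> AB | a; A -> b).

S -> UU | hf | UUX; A -> b | hfA; U -> h | bb | hX; X -> Ab | bh

Nullable set: {X}.
S -> UUX: X nullable, giving UU | UUX.
U -> hX: X nullable, giving h | hX.
Drop X -> ε.
Unchanged (no nullable symbols): S -> hf; A -> b; A -> hfA; U -> bb; X -> Ab; X -> bh.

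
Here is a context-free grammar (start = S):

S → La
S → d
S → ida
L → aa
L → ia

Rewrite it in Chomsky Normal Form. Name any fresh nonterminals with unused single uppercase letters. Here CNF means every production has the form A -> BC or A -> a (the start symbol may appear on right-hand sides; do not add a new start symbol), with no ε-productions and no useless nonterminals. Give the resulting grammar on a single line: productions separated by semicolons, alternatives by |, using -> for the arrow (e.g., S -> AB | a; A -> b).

S -> d | BD | LA; A -> a; B -> i; C -> d; D -> CA; L -> AA | BA

No ε-productions.
No unit productions to eliminate.
TERM: introduce A -> a, C -> d, B -> i and substitute in every rule of length ≥2.
BIN: S -> BCA becomes S -> BD, D -> CA.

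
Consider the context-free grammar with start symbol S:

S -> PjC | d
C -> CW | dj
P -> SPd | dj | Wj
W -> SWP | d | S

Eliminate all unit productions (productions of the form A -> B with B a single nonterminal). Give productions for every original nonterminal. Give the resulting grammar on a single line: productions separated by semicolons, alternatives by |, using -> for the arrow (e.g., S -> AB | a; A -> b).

S -> d | PjC; C -> CW | dj; P -> Wj | dj | SPd; W -> d | PjC | SWP

Unit productions: W->S.
Unit pairs (A ⇒* B via units): (W,S).
S: inherits non-unit rules of {S} → PjC | d.
C: inherits non-unit rules of {C} → CW | dj.
P: inherits non-unit rules of {P} → SPd | Wj | dj.
W: inherits non-unit rules of {S, W} → PjC | SWP | d.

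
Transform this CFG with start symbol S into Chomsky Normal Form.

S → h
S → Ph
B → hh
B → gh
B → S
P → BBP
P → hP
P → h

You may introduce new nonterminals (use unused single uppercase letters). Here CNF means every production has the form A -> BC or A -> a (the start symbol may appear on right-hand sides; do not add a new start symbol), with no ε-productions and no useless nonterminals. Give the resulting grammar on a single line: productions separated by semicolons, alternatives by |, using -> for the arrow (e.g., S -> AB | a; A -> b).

S -> h | PA; A -> h; B -> h | AA | CA | PA; C -> g; D -> BP; P -> h | AP | BD

No ε-productions.
After unit-elimination: S -> h | Ph; B -> h | Ph | gh | hh; P -> h | hP | BBP.
TERM: introduce C -> g, A -> h and substitute in every rule of length ≥2.
BIN: P -> BBP becomes P -> BD, D -> BP.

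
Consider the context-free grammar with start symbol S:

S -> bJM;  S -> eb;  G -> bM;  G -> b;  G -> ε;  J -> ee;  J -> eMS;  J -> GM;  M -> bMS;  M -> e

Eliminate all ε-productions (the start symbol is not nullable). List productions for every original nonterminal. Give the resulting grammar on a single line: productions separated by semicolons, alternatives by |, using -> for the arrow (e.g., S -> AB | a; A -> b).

Nullable set: {G}.
Drop G -> ε.
J -> GM: G nullable, giving GM | M.
Unchanged (no nullable symbols): S -> bJM; S -> eb; G -> b; G -> bM; J -> eMS; J -> ee; M -> bMS; M -> e.

S -> eb | bJM; G -> b | bM; J -> M | GM | ee | eMS; M -> e | bMS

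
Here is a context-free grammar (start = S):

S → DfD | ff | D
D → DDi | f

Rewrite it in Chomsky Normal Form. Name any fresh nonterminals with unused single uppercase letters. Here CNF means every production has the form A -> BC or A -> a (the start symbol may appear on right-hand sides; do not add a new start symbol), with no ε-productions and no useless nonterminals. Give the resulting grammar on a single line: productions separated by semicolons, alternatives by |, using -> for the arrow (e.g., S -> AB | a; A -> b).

No ε-productions.
After unit-elimination: S -> f | ff | DDi | DfD; D -> f | DDi.
TERM: introduce B -> f, A -> i and substitute in every rule of length ≥2.
BIN: D -> DDA becomes D -> DC, C -> DA; S -> DBD becomes S -> DE, E -> BD; S -> DDA becomes S -> DF, F -> DA.

S -> f | BB | DE | DF; A -> i; B -> f; C -> DA; D -> f | DC; E -> BD; F -> DA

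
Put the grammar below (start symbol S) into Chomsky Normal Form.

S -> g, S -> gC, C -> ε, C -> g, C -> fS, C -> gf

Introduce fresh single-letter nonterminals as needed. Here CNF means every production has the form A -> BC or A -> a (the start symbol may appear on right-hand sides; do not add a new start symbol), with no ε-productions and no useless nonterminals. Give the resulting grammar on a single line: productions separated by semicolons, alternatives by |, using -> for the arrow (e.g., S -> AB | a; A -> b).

S -> g | BC; A -> f; B -> g; C -> g | AS | BA

Nullable: {C}; after ε-elimination: S -> g | gC; C -> g | fS | gf.
No unit productions to eliminate.
TERM: introduce A -> f, B -> g and substitute in every rule of length ≥2.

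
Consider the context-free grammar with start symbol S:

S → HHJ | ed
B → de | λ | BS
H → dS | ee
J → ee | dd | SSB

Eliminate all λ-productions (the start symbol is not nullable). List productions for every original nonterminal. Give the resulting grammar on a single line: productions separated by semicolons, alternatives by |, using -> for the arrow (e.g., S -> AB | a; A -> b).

S -> ed | HHJ; B -> S | BS | de; H -> dS | ee; J -> SS | dd | ee | SSB

Nullable set: {B}.
Drop B -> λ.
B -> BS: B nullable, giving BS | S.
J -> SSB: B nullable, giving SS | SSB.
Unchanged (no nullable symbols): S -> HHJ; S -> ed; B -> de; H -> dS; H -> ee; J -> dd; J -> ee.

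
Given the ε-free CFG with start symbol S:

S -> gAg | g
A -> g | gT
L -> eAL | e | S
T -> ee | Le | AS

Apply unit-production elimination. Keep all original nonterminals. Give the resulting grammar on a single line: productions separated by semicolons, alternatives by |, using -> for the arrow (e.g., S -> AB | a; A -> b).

S -> g | gAg; A -> g | gT; L -> e | g | eAL | gAg; T -> AS | Le | ee

Unit productions: L->S.
Unit pairs (A ⇒* B via units): (L,S).
S: inherits non-unit rules of {S} → g | gAg.
A: inherits non-unit rules of {A} → g | gT.
L: inherits non-unit rules of {L, S} → e | eAL | g | gAg.
T: inherits non-unit rules of {T} → AS | Le | ee.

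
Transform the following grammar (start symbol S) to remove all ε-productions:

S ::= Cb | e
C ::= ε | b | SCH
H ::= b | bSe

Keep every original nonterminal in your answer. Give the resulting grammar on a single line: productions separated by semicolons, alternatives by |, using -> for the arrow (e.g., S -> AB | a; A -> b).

S -> b | e | Cb; C -> b | SH | SCH; H -> b | bSe

Nullable set: {C}.
S -> Cb: C nullable, giving Cb | b.
Drop C -> ε.
C -> SCH: C nullable, giving SCH | SH.
Unchanged (no nullable symbols): S -> e; C -> b; H -> b; H -> bSe.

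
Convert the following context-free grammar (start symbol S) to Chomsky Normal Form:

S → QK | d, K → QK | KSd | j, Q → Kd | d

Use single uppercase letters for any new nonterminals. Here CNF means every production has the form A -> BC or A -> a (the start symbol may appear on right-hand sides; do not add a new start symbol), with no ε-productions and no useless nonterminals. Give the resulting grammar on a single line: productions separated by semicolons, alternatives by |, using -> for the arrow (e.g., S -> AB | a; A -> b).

No ε-productions.
No unit productions to eliminate.
TERM: introduce A -> d and substitute in every rule of length ≥2.
BIN: K -> KSA becomes K -> KB, B -> SA.

S -> d | QK; A -> d; B -> SA; K -> j | KB | QK; Q -> d | KA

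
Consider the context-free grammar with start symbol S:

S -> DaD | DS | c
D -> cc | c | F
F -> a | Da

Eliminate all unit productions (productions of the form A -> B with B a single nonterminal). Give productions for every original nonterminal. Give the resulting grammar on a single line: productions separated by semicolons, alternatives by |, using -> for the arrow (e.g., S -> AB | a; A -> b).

S -> c | DS | DaD; D -> a | c | Da | cc; F -> a | Da

Unit productions: D->F.
Unit pairs (A ⇒* B via units): (D,F).
S: inherits non-unit rules of {S} → DS | DaD | c.
D: inherits non-unit rules of {D, F} → Da | a | c | cc.
F: inherits non-unit rules of {F} → Da | a.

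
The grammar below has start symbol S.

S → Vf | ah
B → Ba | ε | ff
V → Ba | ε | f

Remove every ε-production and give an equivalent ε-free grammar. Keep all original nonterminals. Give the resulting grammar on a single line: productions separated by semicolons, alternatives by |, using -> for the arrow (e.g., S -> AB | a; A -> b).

S -> f | Vf | ah; B -> a | Ba | ff; V -> a | f | Ba

Nullable set: {B, V}.
S -> Vf: V nullable, giving Vf | f.
Drop B -> ε.
B -> Ba: B nullable, giving Ba | a.
Drop V -> ε.
V -> Ba: B nullable, giving Ba | a.
Unchanged (no nullable symbols): S -> ah; B -> ff; V -> f.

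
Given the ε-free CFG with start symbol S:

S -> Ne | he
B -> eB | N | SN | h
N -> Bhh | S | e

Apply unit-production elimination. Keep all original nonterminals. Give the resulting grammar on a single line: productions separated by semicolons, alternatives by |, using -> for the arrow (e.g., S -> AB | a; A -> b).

Unit productions: B->N, N->S.
Unit pairs (A ⇒* B via units): (B,N), (B,S), (N,S).
S: inherits non-unit rules of {S} → Ne | he.
B: inherits non-unit rules of {B, N, S} → Bhh | Ne | SN | e | eB | h | he.
N: inherits non-unit rules of {N, S} → Bhh | Ne | e | he.

S -> Ne | he; B -> e | h | Ne | SN | eB | he | Bhh; N -> e | Ne | he | Bhh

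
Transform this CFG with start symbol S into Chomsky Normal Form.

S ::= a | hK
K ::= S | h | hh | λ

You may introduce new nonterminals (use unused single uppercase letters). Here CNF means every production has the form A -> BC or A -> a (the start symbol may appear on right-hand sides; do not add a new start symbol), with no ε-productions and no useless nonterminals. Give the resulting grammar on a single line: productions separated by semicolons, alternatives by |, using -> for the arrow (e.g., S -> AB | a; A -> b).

S -> a | h | AK; A -> h; K -> a | h | AA | AK

Nullable: {K}; after ε-elimination: S -> a | h | hK; K -> S | h | hh.
After unit-elimination: S -> a | h | hK; K -> a | h | hK | hh.
TERM: introduce A -> h and substitute in every rule of length ≥2.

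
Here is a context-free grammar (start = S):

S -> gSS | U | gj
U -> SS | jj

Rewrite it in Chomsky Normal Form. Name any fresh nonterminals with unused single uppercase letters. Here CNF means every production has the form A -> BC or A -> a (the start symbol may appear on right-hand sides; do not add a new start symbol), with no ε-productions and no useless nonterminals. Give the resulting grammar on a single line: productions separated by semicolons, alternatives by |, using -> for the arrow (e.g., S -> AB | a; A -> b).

S -> AB | AC | BB | SS; A -> g; B -> j; C -> SS

No ε-productions.
After unit-elimination: S -> SS | gj | jj | gSS; U -> SS | jj.
TERM: introduce A -> g, B -> j and substitute in every rule of length ≥2.
BIN: S -> ASS becomes S -> AC, C -> SS.
Drop unreachable/unproductive: U.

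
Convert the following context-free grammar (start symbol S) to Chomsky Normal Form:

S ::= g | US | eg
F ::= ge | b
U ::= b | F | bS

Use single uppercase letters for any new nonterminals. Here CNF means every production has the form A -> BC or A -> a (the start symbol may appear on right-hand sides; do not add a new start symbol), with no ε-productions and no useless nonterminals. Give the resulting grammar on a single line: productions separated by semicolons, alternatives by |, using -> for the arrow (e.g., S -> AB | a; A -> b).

No ε-productions.
After unit-elimination: S -> g | US | eg; F -> b | ge; U -> b | bS | ge.
TERM: introduce C -> b, B -> e, A -> g and substitute in every rule of length ≥2.
Drop unreachable/unproductive: F.

S -> g | BA | US; A -> g; B -> e; C -> b; U -> b | AB | CS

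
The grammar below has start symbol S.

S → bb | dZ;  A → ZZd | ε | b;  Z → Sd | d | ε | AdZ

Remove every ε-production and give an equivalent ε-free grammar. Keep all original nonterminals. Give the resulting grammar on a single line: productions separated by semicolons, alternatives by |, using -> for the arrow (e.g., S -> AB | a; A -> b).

Nullable set: {A, Z}.
S -> dZ: Z nullable, giving d | dZ.
Drop A -> ε.
A -> ZZd: Z, Z nullable, giving ZZd | Zd | d.
Drop Z -> ε.
Z -> AdZ: A, Z nullable, giving Ad | AdZ | d | dZ.
Unchanged (no nullable symbols): S -> bb; A -> b; Z -> Sd; Z -> d.

S -> d | bb | dZ; A -> b | d | Zd | ZZd; Z -> d | Ad | Sd | dZ | AdZ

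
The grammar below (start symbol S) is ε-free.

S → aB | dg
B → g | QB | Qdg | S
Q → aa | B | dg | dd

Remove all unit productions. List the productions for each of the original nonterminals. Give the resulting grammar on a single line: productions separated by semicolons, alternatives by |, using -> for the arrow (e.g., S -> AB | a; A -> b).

Unit productions: B->S, Q->B.
Unit pairs (A ⇒* B via units): (B,S), (Q,B), (Q,S).
S: inherits non-unit rules of {S} → aB | dg.
B: inherits non-unit rules of {B, S} → QB | Qdg | aB | dg | g.
Q: inherits non-unit rules of {B, Q, S} → QB | Qdg | aB | aa | dd | dg | g.

S -> aB | dg; B -> g | QB | aB | dg | Qdg; Q -> g | QB | aB | aa | dd | dg | Qdg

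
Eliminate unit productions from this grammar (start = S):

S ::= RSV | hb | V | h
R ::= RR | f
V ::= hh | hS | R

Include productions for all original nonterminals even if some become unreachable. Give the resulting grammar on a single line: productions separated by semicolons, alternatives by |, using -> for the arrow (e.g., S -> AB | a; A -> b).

S -> f | h | RR | hS | hb | hh | RSV; R -> f | RR; V -> f | RR | hS | hh

Unit productions: S->V, V->R.
Unit pairs (A ⇒* B via units): (S,R), (S,V), (V,R).
S: inherits non-unit rules of {R, S, V} → RR | RSV | f | h | hS | hb | hh.
R: inherits non-unit rules of {R} → RR | f.
V: inherits non-unit rules of {R, V} → RR | f | hS | hh.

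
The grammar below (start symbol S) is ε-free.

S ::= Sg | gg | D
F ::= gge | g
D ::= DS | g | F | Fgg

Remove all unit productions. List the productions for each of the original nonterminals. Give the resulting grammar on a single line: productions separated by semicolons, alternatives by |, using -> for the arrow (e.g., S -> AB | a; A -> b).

S -> g | DS | Sg | gg | Fgg | gge; D -> g | DS | Fgg | gge; F -> g | gge

Unit productions: D->F, S->D.
Unit pairs (A ⇒* B via units): (D,F), (S,D), (S,F).
S: inherits non-unit rules of {D, F, S} → DS | Fgg | Sg | g | gg | gge.
D: inherits non-unit rules of {D, F} → DS | Fgg | g | gge.
F: inherits non-unit rules of {F} → g | gge.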